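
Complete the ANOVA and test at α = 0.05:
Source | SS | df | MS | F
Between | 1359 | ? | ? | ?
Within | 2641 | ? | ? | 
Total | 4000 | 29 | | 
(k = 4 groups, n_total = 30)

df_between = 3, df_within = 26. MS_between = 453.0, MS_within = 101.58. F = 4.46, F_crit ≈ 2.975. Reject H₀.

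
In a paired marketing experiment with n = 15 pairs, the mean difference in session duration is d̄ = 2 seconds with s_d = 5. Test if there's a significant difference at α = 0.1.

t = d̄/(s_d/√n) = 2/(5/√15) = 1.549. df = 14, critical t = ±1.761. Fail to reject H₀.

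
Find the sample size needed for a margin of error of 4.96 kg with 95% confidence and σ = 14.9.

n = (z*σ/E)² = (1.96×14.9/4.96)² = 34.7 → n = 35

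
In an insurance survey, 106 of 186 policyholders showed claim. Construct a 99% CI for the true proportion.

p̂ = 0.57. CI = p̂ ± z*√(p̂(1-p̂)/n) = (0.476, 0.663)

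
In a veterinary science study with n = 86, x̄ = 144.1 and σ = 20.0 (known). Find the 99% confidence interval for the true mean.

CI = x̄ ± z*(σ/√n) = 144.1 ± 2.576(20.0/√86) = 144.1 ± 5.56 = (138.54, 149.66)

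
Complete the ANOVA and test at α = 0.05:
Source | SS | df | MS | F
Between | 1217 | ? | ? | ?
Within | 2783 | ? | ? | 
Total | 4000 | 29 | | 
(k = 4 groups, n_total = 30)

df_between = 3, df_within = 26. MS_between = 405.67, MS_within = 107.04. F = 3.79, F_crit ≈ 2.975. Reject H₀.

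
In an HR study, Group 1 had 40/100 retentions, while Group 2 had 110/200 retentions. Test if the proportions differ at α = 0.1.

p̂₁ = 0.4, p̂₂ = 0.55, pooled p̂ = 0.5. z = -2.449. Critical: ±1.645. Reject H₀.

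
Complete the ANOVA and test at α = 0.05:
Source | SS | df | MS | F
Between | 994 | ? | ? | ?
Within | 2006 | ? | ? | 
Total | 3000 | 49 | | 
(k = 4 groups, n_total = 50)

df_between = 3, df_within = 46. MS_between = 331.33, MS_within = 43.61. F = 7.598, F_crit ≈ 2.807. Reject H₀.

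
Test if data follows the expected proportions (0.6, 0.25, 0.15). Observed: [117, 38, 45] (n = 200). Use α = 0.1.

Expected: [120.0, 50.0, 30.0]. χ² = 10.455. df = 2, critical = 4.605. Reject H₀.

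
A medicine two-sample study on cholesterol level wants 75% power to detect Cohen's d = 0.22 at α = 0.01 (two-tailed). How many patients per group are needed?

z_{α/2} = 2.576, z_β = Φ⁻¹(0.75) = 0.674. For small effect (d = 0.22): n per group = 2(z_{α/2} + z_β)²/d² = 2(2.576 + 0.674)²/0.22² = 436.5 → 437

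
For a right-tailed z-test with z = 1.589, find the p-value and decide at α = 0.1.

p = P(Z > 1.589) = 1 - Φ(1.589) ≈ 0.056. Since p < 0.1, reject H₀ (significant) at α = 0.1.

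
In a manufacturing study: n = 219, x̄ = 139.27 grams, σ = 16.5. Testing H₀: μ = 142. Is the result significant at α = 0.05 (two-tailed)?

z = (139.27 - 142)/(16.5/√219) = -2.449. Since |z| > 1.96, significant at α = 0.05.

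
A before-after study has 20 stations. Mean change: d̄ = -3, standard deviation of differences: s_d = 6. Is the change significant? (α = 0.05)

t = d̄/(s_d/√n) = -3/(6/√20) = -2.236. df = 19, critical t = ±2.093. Reject H₀.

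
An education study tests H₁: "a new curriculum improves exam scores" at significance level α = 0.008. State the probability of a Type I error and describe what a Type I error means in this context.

P(Type I error) = α = 0.008. A Type I error is rejecting H₀ when H₀ is actually true (false positive) — here, concluding that a new curriculum improves exam scores when in fact this is not the case. Consequence: adopting a curriculum that gives no real benefit — disruption for nothing.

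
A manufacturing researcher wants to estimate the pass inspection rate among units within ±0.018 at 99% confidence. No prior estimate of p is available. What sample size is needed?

Conservative approach: use p = 0.5 (maximizes p(1-p) = 0.25). n = z²(0.25)/E² = 2.576²×0.25/0.018² = 5120.2 → n = 5121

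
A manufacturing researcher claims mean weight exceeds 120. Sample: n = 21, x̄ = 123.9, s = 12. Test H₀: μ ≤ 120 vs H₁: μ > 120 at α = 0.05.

t = (123.9 - 120)/(12/√21) = 1.489, df = 20. Critical t = 1.725. Fail to reject H₀.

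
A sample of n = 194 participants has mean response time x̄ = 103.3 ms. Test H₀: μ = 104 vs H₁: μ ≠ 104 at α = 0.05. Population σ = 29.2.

z = (x̄ - μ₀)/(σ/√n) = (103.3 - 104)/(29.2/√194) = -0.334. Critical value: ±1.96. Since |-0.334| ≤ 1.96, Fail to reject H₀.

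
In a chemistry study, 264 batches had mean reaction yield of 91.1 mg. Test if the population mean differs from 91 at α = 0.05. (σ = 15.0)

z = (x̄ - μ₀)/(σ/√n) = (91.1 - 91)/(15.0/√264) = 0.108. Critical value: ±1.96. Since |0.108| ≤ 1.96, Fail to reject H₀.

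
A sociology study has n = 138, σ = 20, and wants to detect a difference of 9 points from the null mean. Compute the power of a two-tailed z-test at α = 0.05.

SE = σ/√n = 20/√138 = 1.703. Non-centrality λ = d/SE = 9/1.703 = 5.286. Power ≈ Φ(λ - z_{α/2}) = Φ(5.286 - 1.96) = Φ(3.326) = 1.0.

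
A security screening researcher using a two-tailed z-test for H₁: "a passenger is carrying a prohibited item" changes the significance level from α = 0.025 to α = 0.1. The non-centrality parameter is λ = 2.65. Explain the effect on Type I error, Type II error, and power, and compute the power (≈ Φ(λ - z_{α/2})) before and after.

Increasing α from 0.025 to 0.1:
• Type I error rate increases (α is the Type I rate by definition).
• Critical value moves from z_{α/2} = 2.241 to 1.645, so power = Φ(λ - z_{α/2}) goes from Φ(2.65 - 2.241) = 0.659 to Φ(2.65 - 1.645) = 0.843.
• Type II error rate β = 1 - power therefore decreases (0.341 → 0.157).
Appropriate when false negatives are costly — here, letting a prohibited item through — security breach.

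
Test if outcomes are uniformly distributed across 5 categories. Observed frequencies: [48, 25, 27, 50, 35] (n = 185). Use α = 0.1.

Expected = 37 each. χ² = Σ(O-E)²/E = 14.541. df = 4, critical value = 7.779. Reject H₀.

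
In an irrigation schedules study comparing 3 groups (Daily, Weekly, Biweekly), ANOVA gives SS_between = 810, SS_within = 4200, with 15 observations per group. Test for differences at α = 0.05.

df_between = 2, df_within = 42. F = MS_between/MS_within = 405.0/100.0 = 4.05. F_crit ≈ 3.22. Reject H₀. At least one mean differs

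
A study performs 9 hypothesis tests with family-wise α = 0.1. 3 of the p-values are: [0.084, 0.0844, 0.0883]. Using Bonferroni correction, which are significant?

Bonferroni α = 0.1/9 = 0.01111. None of the given p-values are significant.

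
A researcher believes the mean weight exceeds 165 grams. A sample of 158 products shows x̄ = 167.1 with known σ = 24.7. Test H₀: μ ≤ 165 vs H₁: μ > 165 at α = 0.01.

z = 1.069. Critical value: 2.33. Fail to reject H₀.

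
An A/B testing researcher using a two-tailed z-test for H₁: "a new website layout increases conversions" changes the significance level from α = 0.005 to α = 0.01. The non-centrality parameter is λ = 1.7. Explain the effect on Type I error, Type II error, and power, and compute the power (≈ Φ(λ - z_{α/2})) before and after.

Increasing α from 0.005 to 0.01:
• Type I error rate increases (α is the Type I rate by definition).
• Critical value moves from z_{α/2} = 2.807 to 2.576, so power = Φ(λ - z_{α/2}) goes from Φ(1.7 - 2.807) = 0.134 to Φ(1.7 - 2.576) = 0.191.
• Type II error rate β = 1 - power therefore decreases (0.866 → 0.809).
Appropriate when false negatives are costly — here, discarding a layout that would have improved conversions — lost revenue.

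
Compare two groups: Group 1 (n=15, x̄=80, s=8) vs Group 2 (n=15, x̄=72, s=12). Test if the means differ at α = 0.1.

Pooled sp = 10.2. t = 2.148, df = 28. Critical t = ±1.701. Reject H₀.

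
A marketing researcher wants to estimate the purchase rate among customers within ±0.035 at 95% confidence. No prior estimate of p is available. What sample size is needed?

Conservative approach: use p = 0.5 (maximizes p(1-p) = 0.25). n = z²(0.25)/E² = 1.96²×0.25/0.035² = 784.0 → n = 784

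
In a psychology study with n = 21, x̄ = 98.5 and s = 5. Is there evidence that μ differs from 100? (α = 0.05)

t = (x̄ - μ₀)/(s/√n) = (98.5 - 100)/(5/√21) = -1.375. df = 20, critical t = ±2.086. Fail to reject H₀.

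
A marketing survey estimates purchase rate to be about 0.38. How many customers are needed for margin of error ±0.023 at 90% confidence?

n = z²p(1-p)/E² = 1.645²×0.38×0.62/0.023² = 1205.2 → n = 1206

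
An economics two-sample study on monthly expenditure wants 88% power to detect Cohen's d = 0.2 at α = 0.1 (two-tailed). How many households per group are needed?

z_{α/2} = 1.645, z_β = Φ⁻¹(0.88) = 1.175. For small effect (d = 0.2): n per group = 2(z_{α/2} + z_β)²/d² = 2(1.645 + 1.175)²/0.2² = 397.6 → 398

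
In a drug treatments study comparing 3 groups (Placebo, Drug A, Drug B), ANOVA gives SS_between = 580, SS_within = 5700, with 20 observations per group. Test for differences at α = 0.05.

df_between = 2, df_within = 57. F = MS_between/MS_within = 290.0/100.0 = 2.9. F_crit ≈ 3.159. Fail to reject H₀.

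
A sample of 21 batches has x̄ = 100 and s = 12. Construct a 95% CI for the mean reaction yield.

CI = x̄ ± t*(s/√n) = 100 ± 2.086(12/√21) = (94.54, 105.46)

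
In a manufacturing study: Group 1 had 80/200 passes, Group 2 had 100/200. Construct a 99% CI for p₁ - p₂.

p̂₁ = 0.4, p̂₂ = 0.5. Difference = -0.1. CI = (-0.228, 0.028)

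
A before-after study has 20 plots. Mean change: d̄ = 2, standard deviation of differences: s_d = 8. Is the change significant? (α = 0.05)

t = d̄/(s_d/√n) = 2/(8/√20) = 1.118. df = 19, critical t = ±2.093. Fail to reject H₀.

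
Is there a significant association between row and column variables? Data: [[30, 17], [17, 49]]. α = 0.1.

χ² = 16.379. df = 1, critical = 2.706. Reject H₀. Variables are dependent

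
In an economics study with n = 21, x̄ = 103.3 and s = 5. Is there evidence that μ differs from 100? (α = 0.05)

t = (x̄ - μ₀)/(s/√n) = (103.3 - 100)/(5/√21) = 3.024. df = 20, critical t = ±2.086. Reject H₀.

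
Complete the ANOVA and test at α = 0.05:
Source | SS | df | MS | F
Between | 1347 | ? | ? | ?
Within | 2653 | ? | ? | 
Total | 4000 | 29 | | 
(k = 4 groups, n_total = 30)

df_between = 3, df_within = 26. MS_between = 449.0, MS_within = 102.04. F = 4.4, F_crit ≈ 2.975. Reject H₀.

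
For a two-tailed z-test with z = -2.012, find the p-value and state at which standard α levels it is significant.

p = 2·P(Z > |-2.012|) = 2·(1 - Φ(2.012)) ≈ 0.0442. Significant at α = 0.1; Significant at α = 0.05.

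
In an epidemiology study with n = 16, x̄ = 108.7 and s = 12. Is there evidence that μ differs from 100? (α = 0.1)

t = (x̄ - μ₀)/(s/√n) = (108.7 - 100)/(12/√16) = 2.9. df = 15, critical t = ±1.753. Reject H₀.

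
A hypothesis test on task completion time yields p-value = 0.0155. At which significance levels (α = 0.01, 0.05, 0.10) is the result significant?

p = 0.0155. Significant at: α = 0.05, 0.1.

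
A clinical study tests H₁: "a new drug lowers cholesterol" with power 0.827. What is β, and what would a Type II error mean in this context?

β = 1 - power = 1 - 0.827 = 0.173. A Type II error is failing to reject H₀ when H₀ is false (false negative) — here, failing to conclude that a new drug lowers cholesterol when in fact it is true. Consequence: shelving an effective drug — patients miss out on a treatment that would have helped.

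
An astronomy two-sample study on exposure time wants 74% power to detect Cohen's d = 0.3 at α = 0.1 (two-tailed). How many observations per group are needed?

z_{α/2} = 1.645, z_β = Φ⁻¹(0.74) = 0.643. For small effect (d = 0.3): n per group = 2(z_{α/2} + z_β)²/d² = 2(1.645 + 0.643)²/0.3² = 116.3 → 117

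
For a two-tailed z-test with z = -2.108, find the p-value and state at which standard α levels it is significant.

p = 2·P(Z > |-2.108|) = 2·(1 - Φ(2.108)) ≈ 0.035. Significant at α = 0.1; Significant at α = 0.05.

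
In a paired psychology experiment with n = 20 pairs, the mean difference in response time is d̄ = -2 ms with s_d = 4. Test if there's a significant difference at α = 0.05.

t = d̄/(s_d/√n) = -2/(4/√20) = -2.236. df = 19, critical t = ±2.093. Reject H₀.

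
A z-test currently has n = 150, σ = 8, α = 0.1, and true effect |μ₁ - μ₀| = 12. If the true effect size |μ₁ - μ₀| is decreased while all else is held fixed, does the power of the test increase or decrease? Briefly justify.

Power decreases: a smaller true effect decreases the non-centrality λ = |μ₁ - μ₀|/(σ/√n).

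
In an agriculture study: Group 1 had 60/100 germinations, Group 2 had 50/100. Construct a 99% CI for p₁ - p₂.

p̂₁ = 0.6, p̂₂ = 0.5. Difference = 0.1. CI = (-0.08, 0.28)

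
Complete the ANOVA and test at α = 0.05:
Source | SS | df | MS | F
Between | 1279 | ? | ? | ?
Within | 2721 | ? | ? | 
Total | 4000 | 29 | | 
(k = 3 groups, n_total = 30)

df_between = 2, df_within = 27. MS_between = 639.5, MS_within = 100.78. F = 6.346, F_crit ≈ 3.354. Reject H₀.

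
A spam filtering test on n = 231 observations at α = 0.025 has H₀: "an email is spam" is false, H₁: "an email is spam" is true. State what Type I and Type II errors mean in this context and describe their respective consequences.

Type I (false positive): concluding that an email is spam when it is not — a legitimate email is sent to the spam folder and the user misses it. Type II (false negative): failing to conclude that an email is spam when it is — a spam email lands in the inbox. Which is costlier depends on domain priorities and is a judgement call rather than a statistical fact.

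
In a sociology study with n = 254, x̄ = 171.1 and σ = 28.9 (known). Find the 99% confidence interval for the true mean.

CI = x̄ ± z*(σ/√n) = 171.1 ± 2.576(28.9/√254) = 171.1 ± 4.67 = (166.43, 175.77)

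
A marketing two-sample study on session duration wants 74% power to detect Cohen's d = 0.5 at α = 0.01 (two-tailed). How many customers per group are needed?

z_{α/2} = 2.576, z_β = Φ⁻¹(0.74) = 0.643. For medium effect (d = 0.5): n per group = 2(z_{α/2} + z_β)²/d² = 2(2.576 + 0.643)²/0.5² = 82.9 → 83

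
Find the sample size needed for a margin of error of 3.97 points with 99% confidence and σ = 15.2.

n = (z*σ/E)² = (2.576×15.2/3.97)² = 97.3 → n = 98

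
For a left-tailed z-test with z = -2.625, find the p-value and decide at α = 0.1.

p = P(Z < -2.625) = Φ(-2.625) ≈ 0.0043. Since p < 0.1, reject H₀ (significant) at α = 0.1.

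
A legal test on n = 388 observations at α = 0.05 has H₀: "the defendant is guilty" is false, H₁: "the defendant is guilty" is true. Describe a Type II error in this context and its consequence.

Type II error: failing to reject H₀ when it is false — concluding that the defendant is guilty is not supported when in fact it is. Consequence: acquitting a guilty person.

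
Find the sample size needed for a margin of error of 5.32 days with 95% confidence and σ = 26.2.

n = (z*σ/E)² = (1.96×26.2/5.32)² = 93.2 → n = 94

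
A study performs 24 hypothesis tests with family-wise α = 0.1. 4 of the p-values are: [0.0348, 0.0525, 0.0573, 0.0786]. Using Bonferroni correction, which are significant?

Bonferroni α = 0.1/24 = 0.00417. None of the given p-values are significant.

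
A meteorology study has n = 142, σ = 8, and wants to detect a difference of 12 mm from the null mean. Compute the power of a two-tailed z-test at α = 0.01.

SE = σ/√n = 8/√142 = 0.671. Non-centrality λ = d/SE = 12/0.671 = 17.875. Power ≈ Φ(λ - z_{α/2}) = Φ(17.875 - 2.576) = Φ(15.299) = 1.0.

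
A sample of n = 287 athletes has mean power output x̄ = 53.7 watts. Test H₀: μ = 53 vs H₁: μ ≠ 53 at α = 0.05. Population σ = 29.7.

z = (x̄ - μ₀)/(σ/√n) = (53.7 - 53)/(29.7/√287) = 0.399. Critical value: ±1.96. Since |0.399| ≤ 1.96, Fail to reject H₀.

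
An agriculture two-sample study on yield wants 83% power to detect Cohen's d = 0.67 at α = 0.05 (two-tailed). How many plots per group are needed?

z_{α/2} = 1.96, z_β = Φ⁻¹(0.83) = 0.954. For medium effect (d = 0.67): n per group = 2(z_{α/2} + z_β)²/d² = 2(1.96 + 0.954)²/0.67² = 37.8 → 38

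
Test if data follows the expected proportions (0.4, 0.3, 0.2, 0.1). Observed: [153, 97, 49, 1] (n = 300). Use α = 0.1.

Expected: [120.0, 90.0, 60.0, 30.0]. χ² = 39.669. df = 3, critical = 6.251. Reject H₀.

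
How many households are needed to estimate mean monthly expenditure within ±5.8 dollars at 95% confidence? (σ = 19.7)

n = (z*σ/E)² = (1.96×19.7/5.8)² = 44.3 → n = 45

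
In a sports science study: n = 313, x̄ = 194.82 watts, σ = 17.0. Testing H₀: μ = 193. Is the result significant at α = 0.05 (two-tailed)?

z = (194.82 - 193)/(17.0/√313) = 1.894. Since |z| ≤ 1.96, not significant at α = 0.05.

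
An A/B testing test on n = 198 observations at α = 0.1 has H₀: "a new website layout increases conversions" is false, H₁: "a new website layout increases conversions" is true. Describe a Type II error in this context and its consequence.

Type II error: failing to reject H₀ when it is false — concluding that a new website layout increases conversions is not supported when in fact it is. Consequence: discarding a layout that would have improved conversions — lost revenue.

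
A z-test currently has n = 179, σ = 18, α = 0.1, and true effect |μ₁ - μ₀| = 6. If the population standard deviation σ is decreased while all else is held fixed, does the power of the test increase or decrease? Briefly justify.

Power increases: a smaller σ shrinks the standard error σ/√n, moving the sampling distribution under H₁ further from the critical value.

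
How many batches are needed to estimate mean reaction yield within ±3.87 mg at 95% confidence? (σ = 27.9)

n = (z*σ/E)² = (1.96×27.9/3.87)² = 199.7 → n = 200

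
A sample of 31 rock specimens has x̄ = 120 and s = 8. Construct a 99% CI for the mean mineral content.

CI = x̄ ± t*(s/√n) = 120 ± 2.75(8/√31) = (116.05, 123.95)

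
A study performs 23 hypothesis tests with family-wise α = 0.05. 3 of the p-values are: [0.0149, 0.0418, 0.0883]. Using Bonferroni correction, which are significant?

Bonferroni α = 0.05/23 = 0.00217. None of the given p-values are significant.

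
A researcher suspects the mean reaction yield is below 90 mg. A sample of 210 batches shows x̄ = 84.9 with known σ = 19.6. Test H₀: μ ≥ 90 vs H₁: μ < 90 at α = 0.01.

z = -3.771. Critical value: -2.33. Reject H₀.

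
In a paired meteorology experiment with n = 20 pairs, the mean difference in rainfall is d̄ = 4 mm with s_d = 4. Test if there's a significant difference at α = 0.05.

t = d̄/(s_d/√n) = 4/(4/√20) = 4.472. df = 19, critical t = ±2.093. Reject H₀.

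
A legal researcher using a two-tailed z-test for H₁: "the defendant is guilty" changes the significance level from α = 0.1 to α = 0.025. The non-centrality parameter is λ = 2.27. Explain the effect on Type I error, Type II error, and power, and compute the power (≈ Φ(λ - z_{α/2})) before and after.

Decreasing α from 0.1 to 0.025:
• Type I error rate decreases (α is the Type I rate by definition).
• Critical value moves from z_{α/2} = 1.645 to 2.241, so power = Φ(λ - z_{α/2}) goes from Φ(2.27 - 1.645) = 0.734 to Φ(2.27 - 2.241) = 0.512.
• Type II error rate β = 1 - power therefore increases (0.266 → 0.488).
Appropriate when false positives are costly — here, convicting an innocent person.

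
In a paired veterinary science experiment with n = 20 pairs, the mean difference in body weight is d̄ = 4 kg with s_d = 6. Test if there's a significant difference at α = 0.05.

t = d̄/(s_d/√n) = 4/(6/√20) = 2.981. df = 19, critical t = ±2.093. Reject H₀.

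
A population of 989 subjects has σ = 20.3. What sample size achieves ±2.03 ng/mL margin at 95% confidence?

Without FPC: n₀ = (1.96×20.3/2.03)² = 384.16. With FPC: n = n₀N/(n₀+N-1) = 276.9 → n = 277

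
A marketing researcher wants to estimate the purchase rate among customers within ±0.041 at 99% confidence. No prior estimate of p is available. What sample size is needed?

Conservative approach: use p = 0.5 (maximizes p(1-p) = 0.25). n = z²(0.25)/E² = 2.576²×0.25/0.041² = 986.9 → n = 987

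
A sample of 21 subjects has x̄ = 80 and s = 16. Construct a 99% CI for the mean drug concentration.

CI = x̄ ± t*(s/√n) = 80 ± 2.845(16/√21) = (70.07, 89.93)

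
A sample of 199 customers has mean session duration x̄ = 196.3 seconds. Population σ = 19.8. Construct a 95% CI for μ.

CI = x̄ ± z*(σ/√n) = 196.3 ± 1.96(19.8/√199) = 196.3 ± 2.75 = (193.55, 199.05)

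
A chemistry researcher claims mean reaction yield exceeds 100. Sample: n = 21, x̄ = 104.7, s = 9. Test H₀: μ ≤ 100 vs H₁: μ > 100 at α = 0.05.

t = (104.7 - 100)/(9/√21) = 2.393, df = 20. Critical t = 1.725. Reject H₀.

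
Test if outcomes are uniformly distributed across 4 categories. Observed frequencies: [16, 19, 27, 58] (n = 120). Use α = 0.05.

Expected = 30 each. χ² = Σ(O-E)²/E = 37.0. df = 3, critical value = 7.815. Reject H₀.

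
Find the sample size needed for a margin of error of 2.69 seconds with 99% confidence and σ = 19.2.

n = (z*σ/E)² = (2.576×19.2/2.69)² = 338.1 → n = 339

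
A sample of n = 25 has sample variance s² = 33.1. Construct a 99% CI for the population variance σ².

df = 24. χ²_{0.005} = 45.559, χ²_{0.995} = 9.886. CI for σ² = ((n-1)s²/χ²_{α/2}, (n-1)s²/χ²_{1-α/2}) = (24·33.1/45.559, 24·33.1/9.886) = (17.44, 80.36)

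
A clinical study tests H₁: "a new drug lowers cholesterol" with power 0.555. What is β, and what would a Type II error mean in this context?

β = 1 - power = 1 - 0.555 = 0.445. A Type II error is failing to reject H₀ when H₀ is false (false negative) — here, failing to conclude that a new drug lowers cholesterol when in fact it is true. Consequence: shelving an effective drug — patients miss out on a treatment that would have helped.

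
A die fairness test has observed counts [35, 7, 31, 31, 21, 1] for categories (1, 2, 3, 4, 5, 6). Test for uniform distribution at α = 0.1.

Expected = 21 each. χ² = Σ(O-E)²/E = 47.238. df = 5, critical value = 9.236. Reject H₀.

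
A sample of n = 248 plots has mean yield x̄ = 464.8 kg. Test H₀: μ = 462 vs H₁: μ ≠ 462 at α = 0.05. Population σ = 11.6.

z = (x̄ - μ₀)/(σ/√n) = (464.8 - 462)/(11.6/√248) = 3.801. Critical value: ±1.96. Since |3.801| > 1.96, Reject H₀.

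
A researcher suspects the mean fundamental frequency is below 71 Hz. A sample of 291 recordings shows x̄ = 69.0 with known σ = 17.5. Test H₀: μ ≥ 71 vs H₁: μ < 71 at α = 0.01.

z = -1.95. Critical value: -2.33. Fail to reject H₀.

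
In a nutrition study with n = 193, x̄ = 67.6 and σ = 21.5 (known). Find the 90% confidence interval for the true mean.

CI = x̄ ± z*(σ/√n) = 67.6 ± 1.645(21.5/√193) = 67.6 ± 2.55 = (65.05, 70.15)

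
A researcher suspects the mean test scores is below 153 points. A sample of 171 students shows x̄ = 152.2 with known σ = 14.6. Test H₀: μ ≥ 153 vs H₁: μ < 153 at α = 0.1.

z = -0.717. Critical value: -1.28. Fail to reject H₀.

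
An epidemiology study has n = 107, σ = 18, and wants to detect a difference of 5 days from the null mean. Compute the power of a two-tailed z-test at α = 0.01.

SE = σ/√n = 18/√107 = 1.74. Non-centrality λ = d/SE = 5/1.74 = 2.873. Power ≈ Φ(λ - z_{α/2}) = Φ(2.873 - 2.576) = Φ(0.297) = 0.617.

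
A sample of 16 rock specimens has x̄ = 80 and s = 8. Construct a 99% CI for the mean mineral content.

CI = x̄ ± t*(s/√n) = 80 ± 2.947(8/√16) = (74.11, 85.89)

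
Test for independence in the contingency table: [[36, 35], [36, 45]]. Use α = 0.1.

χ² = 0.595. df = 1, critical = 2.706. Fail to reject H₀. No evidence of dependence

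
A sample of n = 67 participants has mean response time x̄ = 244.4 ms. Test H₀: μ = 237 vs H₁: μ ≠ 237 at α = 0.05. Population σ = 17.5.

z = (x̄ - μ₀)/(σ/√n) = (244.4 - 237)/(17.5/√67) = 3.461. Critical value: ±1.96. Since |3.461| > 1.96, Reject H₀.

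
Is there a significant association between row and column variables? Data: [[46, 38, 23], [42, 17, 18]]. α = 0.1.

χ² = 4.025. df = 2, critical = 4.605. Fail to reject H₀. No evidence of dependence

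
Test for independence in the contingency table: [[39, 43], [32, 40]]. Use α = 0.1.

χ² = 0.15. df = 1, critical = 2.706. Fail to reject H₀. No evidence of dependence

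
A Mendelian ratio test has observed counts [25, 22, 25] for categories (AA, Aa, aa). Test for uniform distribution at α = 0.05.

Expected = 24 each. χ² = Σ(O-E)²/E = 0.25. df = 2, critical value = 5.991. Fail to reject H₀.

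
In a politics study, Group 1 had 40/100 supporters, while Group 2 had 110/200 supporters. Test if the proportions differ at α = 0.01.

p̂₁ = 0.4, p̂₂ = 0.55, pooled p̂ = 0.5. z = -2.449. Critical: ±2.576. Fail to reject H₀.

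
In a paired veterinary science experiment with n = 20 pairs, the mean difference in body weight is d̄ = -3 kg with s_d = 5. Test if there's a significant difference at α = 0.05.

t = d̄/(s_d/√n) = -3/(5/√20) = -2.683. df = 19, critical t = ±2.093. Reject H₀.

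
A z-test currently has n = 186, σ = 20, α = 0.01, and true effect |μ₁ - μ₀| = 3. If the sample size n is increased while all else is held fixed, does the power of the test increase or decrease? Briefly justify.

Power increases: a larger n shrinks the standard error σ/√n, moving the sampling distribution under H₁ further from the critical value.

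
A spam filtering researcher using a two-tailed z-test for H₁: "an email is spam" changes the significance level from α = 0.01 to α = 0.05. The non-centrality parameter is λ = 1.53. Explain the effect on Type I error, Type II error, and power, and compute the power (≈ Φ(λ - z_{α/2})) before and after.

Increasing α from 0.01 to 0.05:
• Type I error rate increases (α is the Type I rate by definition).
• Critical value moves from z_{α/2} = 2.576 to 1.96, so power = Φ(λ - z_{α/2}) goes from Φ(1.53 - 2.576) = 0.148 to Φ(1.53 - 1.96) = 0.334.
• Type II error rate β = 1 - power therefore decreases (0.852 → 0.666).
Appropriate when false negatives are costly — here, a spam email lands in the inbox.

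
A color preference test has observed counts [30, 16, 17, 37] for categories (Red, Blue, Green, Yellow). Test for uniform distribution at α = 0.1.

Expected = 25 each. χ² = Σ(O-E)²/E = 12.56. df = 3, critical value = 6.251. Reject H₀.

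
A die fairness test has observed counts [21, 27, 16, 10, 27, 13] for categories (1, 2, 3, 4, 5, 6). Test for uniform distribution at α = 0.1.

Expected = 19 each. χ² = Σ(O-E)²/E = 13.579. df = 5, critical value = 9.236. Reject H₀.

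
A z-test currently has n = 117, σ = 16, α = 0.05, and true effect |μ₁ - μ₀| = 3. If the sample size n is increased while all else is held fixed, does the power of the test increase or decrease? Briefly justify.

Power increases: a larger n shrinks the standard error σ/√n, moving the sampling distribution under H₁ further from the critical value.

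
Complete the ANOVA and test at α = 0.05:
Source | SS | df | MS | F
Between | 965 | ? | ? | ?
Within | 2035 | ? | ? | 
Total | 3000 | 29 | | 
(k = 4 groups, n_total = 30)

df_between = 3, df_within = 26. MS_between = 321.67, MS_within = 78.27. F = 4.11, F_crit ≈ 2.975. Reject H₀.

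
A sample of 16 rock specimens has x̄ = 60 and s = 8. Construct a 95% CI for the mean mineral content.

CI = x̄ ± t*(s/√n) = 60 ± 2.131(8/√16) = (55.74, 64.26)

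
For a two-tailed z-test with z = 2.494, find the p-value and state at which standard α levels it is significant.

p = 2·P(Z > |2.494|) = 2·(1 - Φ(2.494)) ≈ 0.0126. Significant at α = 0.1; Significant at α = 0.05.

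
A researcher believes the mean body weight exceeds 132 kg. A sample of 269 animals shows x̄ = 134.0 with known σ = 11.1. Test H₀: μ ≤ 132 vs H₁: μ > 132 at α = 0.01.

z = 2.955. Critical value: 2.33. Reject H₀.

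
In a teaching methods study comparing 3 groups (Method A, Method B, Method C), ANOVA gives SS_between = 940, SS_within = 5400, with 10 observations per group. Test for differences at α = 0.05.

df_between = 2, df_within = 27. F = MS_between/MS_within = 470.0/200.0 = 2.35. F_crit ≈ 3.354. Fail to reject H₀.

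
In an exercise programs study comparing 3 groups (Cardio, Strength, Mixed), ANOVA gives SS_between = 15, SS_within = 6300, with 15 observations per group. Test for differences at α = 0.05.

df_between = 2, df_within = 42. F = MS_between/MS_within = 7.5/150.0 = 0.05. F_crit ≈ 3.22. Fail to reject H₀.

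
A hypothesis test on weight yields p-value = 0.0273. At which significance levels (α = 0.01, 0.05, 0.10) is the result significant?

p = 0.0273. Significant at: α = 0.05, 0.1.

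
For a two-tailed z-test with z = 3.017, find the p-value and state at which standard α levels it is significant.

p = 2·P(Z > |3.017|) = 2·(1 - Φ(3.017)) ≈ 0.0026. Significant at α = 0.1; Significant at α = 0.05; Significant at α = 0.01.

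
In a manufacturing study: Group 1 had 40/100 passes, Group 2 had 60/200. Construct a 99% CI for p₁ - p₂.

p̂₁ = 0.4, p̂₂ = 0.3. Difference = 0.1. CI = (-0.051, 0.251)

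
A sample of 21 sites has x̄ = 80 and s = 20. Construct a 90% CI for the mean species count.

CI = x̄ ± t*(s/√n) = 80 ± 1.725(20/√21) = (72.47, 87.53)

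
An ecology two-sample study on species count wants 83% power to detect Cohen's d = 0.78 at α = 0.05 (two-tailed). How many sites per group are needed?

z_{α/2} = 1.96, z_β = Φ⁻¹(0.83) = 0.954. For medium effect (d = 0.78): n per group = 2(z_{α/2} + z_β)²/d² = 2(1.96 + 0.954)²/0.78² = 27.9 → 28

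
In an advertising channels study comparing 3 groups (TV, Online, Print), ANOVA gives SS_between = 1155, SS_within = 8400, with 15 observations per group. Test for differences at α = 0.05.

df_between = 2, df_within = 42. F = MS_between/MS_within = 577.5/200.0 = 2.888. F_crit ≈ 3.22. Fail to reject H₀.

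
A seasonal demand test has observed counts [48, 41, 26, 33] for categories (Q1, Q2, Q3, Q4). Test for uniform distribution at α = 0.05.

Expected = 37 each. χ² = Σ(O-E)²/E = 7.405. df = 3, critical value = 7.815. Fail to reject H₀.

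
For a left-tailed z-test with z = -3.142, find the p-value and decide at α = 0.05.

p = P(Z < -3.142) = Φ(-3.142) ≈ 0.0008. Since p < 0.05, reject H₀ (significant) at α = 0.05.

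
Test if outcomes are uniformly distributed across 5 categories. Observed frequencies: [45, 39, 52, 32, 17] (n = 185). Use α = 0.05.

Expected = 37 each. χ² = Σ(O-E)²/E = 19.405. df = 4, critical value = 9.488. Reject H₀.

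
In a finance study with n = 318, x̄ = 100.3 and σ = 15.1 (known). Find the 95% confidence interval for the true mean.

CI = x̄ ± z*(σ/√n) = 100.3 ± 1.96(15.1/√318) = 100.3 ± 1.66 = (98.64, 101.96)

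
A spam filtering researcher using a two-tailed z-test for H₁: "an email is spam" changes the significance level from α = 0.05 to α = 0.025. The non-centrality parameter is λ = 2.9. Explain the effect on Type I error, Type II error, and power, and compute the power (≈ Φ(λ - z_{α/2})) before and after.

Decreasing α from 0.05 to 0.025:
• Type I error rate decreases (α is the Type I rate by definition).
• Critical value moves from z_{α/2} = 1.96 to 2.241, so power = Φ(λ - z_{α/2}) goes from Φ(2.9 - 1.96) = 0.826 to Φ(2.9 - 2.241) = 0.745.
• Type II error rate β = 1 - power therefore increases (0.174 → 0.255).
Appropriate when false positives are costly — here, a legitimate email is sent to the spam folder and the user misses it.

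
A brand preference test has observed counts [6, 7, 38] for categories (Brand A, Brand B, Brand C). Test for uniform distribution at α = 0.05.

Expected = 17 each. χ² = Σ(O-E)²/E = 38.941. df = 2, critical value = 5.991. Reject H₀.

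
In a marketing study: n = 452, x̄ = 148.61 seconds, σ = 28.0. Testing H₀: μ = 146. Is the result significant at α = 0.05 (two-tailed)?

z = (148.61 - 146)/(28.0/√452) = 1.982. Since |z| > 1.96, significant at α = 0.05.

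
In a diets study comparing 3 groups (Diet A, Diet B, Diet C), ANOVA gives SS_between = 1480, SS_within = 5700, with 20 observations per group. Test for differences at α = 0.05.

df_between = 2, df_within = 57. F = MS_between/MS_within = 740.0/100.0 = 7.4. F_crit ≈ 3.159. Reject H₀. At least one mean differs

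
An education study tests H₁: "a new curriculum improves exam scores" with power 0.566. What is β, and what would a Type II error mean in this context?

β = 1 - power = 1 - 0.566 = 0.434. A Type II error is failing to reject H₀ when H₀ is false (false negative) — here, failing to conclude that a new curriculum improves exam scores when in fact it is true. Consequence: keeping the old curriculum when the new one would have helped students.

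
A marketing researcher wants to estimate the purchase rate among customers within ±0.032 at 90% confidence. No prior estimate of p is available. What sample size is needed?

Conservative approach: use p = 0.5 (maximizes p(1-p) = 0.25). n = z²(0.25)/E² = 1.645²×0.25/0.032² = 660.7 → n = 661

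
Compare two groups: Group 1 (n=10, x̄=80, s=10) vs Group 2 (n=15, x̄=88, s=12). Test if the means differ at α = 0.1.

Pooled sp = 11.26. t = -1.74, df = 23. Critical t = ±1.714. Reject H₀.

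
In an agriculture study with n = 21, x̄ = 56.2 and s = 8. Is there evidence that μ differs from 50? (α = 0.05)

t = (x̄ - μ₀)/(s/√n) = (56.2 - 50)/(8/√21) = 3.551. df = 20, critical t = ±2.086. Reject H₀.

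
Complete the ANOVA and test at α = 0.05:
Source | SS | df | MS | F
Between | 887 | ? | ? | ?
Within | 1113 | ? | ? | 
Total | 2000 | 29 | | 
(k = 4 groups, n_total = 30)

df_between = 3, df_within = 26. MS_between = 295.67, MS_within = 42.81. F = 6.907, F_crit ≈ 2.975. Reject H₀.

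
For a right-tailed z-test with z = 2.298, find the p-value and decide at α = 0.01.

p = P(Z > 2.298) = 1 - Φ(2.298) ≈ 0.0108. Since p ≥ 0.01, fail to reject H₀ (not significant) at α = 0.01.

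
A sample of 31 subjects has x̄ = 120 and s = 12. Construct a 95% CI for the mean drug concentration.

CI = x̄ ± t*(s/√n) = 120 ± 2.042(12/√31) = (115.6, 124.4)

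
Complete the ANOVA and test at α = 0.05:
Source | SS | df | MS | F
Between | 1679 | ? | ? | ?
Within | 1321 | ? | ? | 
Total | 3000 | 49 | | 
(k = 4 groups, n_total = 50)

df_between = 3, df_within = 46. MS_between = 559.67, MS_within = 28.72. F = 19.489, F_crit ≈ 2.807. Reject H₀.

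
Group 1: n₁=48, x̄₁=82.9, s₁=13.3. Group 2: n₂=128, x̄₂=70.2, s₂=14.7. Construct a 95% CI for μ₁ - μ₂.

Difference = 12.7. SE = √(13.3²/48 + 14.7²/128) = 2.318. CI = (8.16, 17.24)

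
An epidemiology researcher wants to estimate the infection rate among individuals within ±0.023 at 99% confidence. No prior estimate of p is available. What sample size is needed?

Conservative approach: use p = 0.5 (maximizes p(1-p) = 0.25). n = z²(0.25)/E² = 2.576²×0.25/0.023² = 3136.0 → n = 3136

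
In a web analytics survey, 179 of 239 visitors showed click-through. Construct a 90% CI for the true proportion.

p̂ = 0.749. CI = p̂ ± z*√(p̂(1-p̂)/n) = (0.703, 0.795)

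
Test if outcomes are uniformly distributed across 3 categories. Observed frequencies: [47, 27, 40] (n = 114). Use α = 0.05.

Expected = 38 each. χ² = Σ(O-E)²/E = 5.421. df = 2, critical value = 5.991. Fail to reject H₀.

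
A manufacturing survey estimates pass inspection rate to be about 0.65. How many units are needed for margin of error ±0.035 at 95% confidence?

n = z²p(1-p)/E² = 1.96²×0.65×0.35/0.035² = 713.4 → n = 714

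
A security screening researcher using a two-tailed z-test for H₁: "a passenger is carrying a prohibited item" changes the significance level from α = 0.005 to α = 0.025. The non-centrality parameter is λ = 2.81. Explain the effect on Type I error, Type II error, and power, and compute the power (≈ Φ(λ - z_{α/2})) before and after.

Increasing α from 0.005 to 0.025:
• Type I error rate increases (α is the Type I rate by definition).
• Critical value moves from z_{α/2} = 2.807 to 2.241, so power = Φ(λ - z_{α/2}) goes from Φ(2.81 - 2.807) = 0.501 to Φ(2.81 - 2.241) = 0.715.
• Type II error rate β = 1 - power therefore decreases (0.499 → 0.285).
Appropriate when false negatives are costly — here, letting a prohibited item through — security breach.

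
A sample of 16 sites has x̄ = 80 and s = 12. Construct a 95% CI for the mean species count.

CI = x̄ ± t*(s/√n) = 80 ± 2.131(12/√16) = (73.61, 86.39)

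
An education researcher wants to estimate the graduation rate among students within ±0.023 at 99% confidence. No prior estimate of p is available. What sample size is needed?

Conservative approach: use p = 0.5 (maximizes p(1-p) = 0.25). n = z²(0.25)/E² = 2.576²×0.25/0.023² = 3136.0 → n = 3136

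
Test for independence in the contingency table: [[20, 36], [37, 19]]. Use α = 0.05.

χ² = 10.325. df = 1, critical = 3.841. Reject H₀. Variables are dependent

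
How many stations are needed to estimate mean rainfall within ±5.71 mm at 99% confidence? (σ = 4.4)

n = (z*σ/E)² = (2.576×4.4/5.71)² = 3.9 → n = 4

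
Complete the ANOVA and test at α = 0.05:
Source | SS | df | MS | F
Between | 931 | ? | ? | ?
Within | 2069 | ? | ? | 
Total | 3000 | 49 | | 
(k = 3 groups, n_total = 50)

df_between = 2, df_within = 47. MS_between = 465.5, MS_within = 44.02. F = 10.574, F_crit ≈ 3.195. Reject H₀.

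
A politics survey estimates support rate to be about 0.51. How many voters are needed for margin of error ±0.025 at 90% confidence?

n = z²p(1-p)/E² = 1.645²×0.51×0.49/0.025² = 1082.0 → n = 1082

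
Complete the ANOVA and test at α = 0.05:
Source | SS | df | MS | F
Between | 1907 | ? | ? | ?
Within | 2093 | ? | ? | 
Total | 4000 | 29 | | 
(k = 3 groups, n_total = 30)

df_between = 2, df_within = 27. MS_between = 953.5, MS_within = 77.52. F = 12.3, F_crit ≈ 3.354. Reject H₀.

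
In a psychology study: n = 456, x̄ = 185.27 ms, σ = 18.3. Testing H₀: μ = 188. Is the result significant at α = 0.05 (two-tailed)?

z = (185.27 - 188)/(18.3/√456) = -3.186. Since |z| > 1.96, significant at α = 0.05.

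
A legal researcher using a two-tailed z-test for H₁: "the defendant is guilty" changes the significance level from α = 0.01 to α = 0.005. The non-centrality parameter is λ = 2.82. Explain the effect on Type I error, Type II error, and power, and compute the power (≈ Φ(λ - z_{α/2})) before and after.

Decreasing α from 0.01 to 0.005:
• Type I error rate decreases (α is the Type I rate by definition).
• Critical value moves from z_{α/2} = 2.576 to 2.807, so power = Φ(λ - z_{α/2}) goes from Φ(2.82 - 2.576) = 0.596 to Φ(2.82 - 2.807) = 0.505.
• Type II error rate β = 1 - power therefore increases (0.404 → 0.495).
Appropriate when false positives are costly — here, convicting an innocent person.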